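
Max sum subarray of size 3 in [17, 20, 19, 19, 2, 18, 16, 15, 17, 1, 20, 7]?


[0:3]: 56
[1:4]: 58
[2:5]: 40
[3:6]: 39
[4:7]: 36
[5:8]: 49
[6:9]: 48
[7:10]: 33
[8:11]: 38
[9:12]: 28

Max: 58 at [1:4]


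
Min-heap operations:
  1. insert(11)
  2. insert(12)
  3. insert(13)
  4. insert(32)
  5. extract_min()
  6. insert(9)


insert(11) -> [11]
insert(12) -> [11, 12]
insert(13) -> [11, 12, 13]
insert(32) -> [11, 12, 13, 32]
extract_min()->11, [12, 32, 13]
insert(9) -> [9, 12, 13, 32]

Final heap: [9, 12, 13, 32]


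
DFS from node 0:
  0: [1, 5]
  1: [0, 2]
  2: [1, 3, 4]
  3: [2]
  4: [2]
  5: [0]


Visit 0, push [5, 1]
Visit 1, push [2]
Visit 2, push [4, 3]
Visit 3, push []
Visit 4, push []
Visit 5, push []

DFS order: [0, 1, 2, 3, 4, 5]


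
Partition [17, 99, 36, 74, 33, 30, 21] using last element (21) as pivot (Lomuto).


Pivot: 21
  17 <= 21: advance i (no swap)
Place pivot at 1: [17, 21, 36, 74, 33, 30, 99]

Partitioned: [17, 21, 36, 74, 33, 30, 99]


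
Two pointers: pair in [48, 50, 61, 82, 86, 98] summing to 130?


lo=0(48)+hi=5(98)=146
lo=0(48)+hi=4(86)=134
lo=0(48)+hi=3(82)=130

Yes: 48+82=130


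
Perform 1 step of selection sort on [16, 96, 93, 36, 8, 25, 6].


Initial: [16, 96, 93, 36, 8, 25, 6]
Step 1: min=6 at 6
  Swap: [6, 96, 93, 36, 8, 25, 16]

After 1 step: [6, 96, 93, 36, 8, 25, 16]


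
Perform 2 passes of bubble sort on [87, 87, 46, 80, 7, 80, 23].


Initial: [87, 87, 46, 80, 7, 80, 23]
Pass 1: [87, 46, 80, 7, 80, 23, 87] (5 swaps)
Pass 2: [46, 80, 7, 80, 23, 87, 87] (5 swaps)

After 2 passes: [46, 80, 7, 80, 23, 87, 87]


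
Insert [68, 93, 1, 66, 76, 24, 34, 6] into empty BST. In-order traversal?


Insert 68: root
Insert 93: R from 68
Insert 1: L from 68
Insert 66: L from 68 -> R from 1
Insert 76: R from 68 -> L from 93
Insert 24: L from 68 -> R from 1 -> L from 66
Insert 34: L from 68 -> R from 1 -> L from 66 -> R from 24
Insert 6: L from 68 -> R from 1 -> L from 66 -> L from 24

In-order: [1, 6, 24, 34, 66, 68, 76, 93]


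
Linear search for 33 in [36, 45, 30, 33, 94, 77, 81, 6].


i=0: 36!=33
i=1: 45!=33
i=2: 30!=33
i=3: 33==33 found!

Found at 3, 4 comps


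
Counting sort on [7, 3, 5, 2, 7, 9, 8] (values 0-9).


Input: [7, 3, 5, 2, 7, 9, 8]
Counts: [0, 0, 1, 1, 0, 1, 0, 2, 1, 1]

Sorted: [2, 3, 5, 7, 7, 8, 9]


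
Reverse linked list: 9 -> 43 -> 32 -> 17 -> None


Step 1: curr=9, set curr.next=prev(None) | reversed so far: 9
Step 2: curr=43, set curr.next=prev(9) | reversed so far: 43 -> 9
Step 3: curr=32, set curr.next=prev(43) | reversed so far: 32 -> 43 -> 9
Step 4: curr=17, set curr.next=prev(32) | reversed so far: 17 -> 32 -> 43 -> 9

17 -> 32 -> 43 -> 9 -> None


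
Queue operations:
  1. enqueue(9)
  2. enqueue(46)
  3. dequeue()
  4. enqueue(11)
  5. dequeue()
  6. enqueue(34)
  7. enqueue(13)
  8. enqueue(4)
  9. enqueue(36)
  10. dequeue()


enqueue(9) -> [9]
enqueue(46) -> [9, 46]
dequeue()->9, [46]
enqueue(11) -> [46, 11]
dequeue()->46, [11]
enqueue(34) -> [11, 34]
enqueue(13) -> [11, 34, 13]
enqueue(4) -> [11, 34, 13, 4]
enqueue(36) -> [11, 34, 13, 4, 36]
dequeue()->11, [34, 13, 4, 36]

Final queue: [34, 13, 4, 36]


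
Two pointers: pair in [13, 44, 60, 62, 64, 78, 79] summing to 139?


lo=0(13)+hi=6(79)=92
lo=1(44)+hi=6(79)=123
lo=2(60)+hi=6(79)=139

Yes: 60+79=139


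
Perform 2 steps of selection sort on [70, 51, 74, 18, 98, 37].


Initial: [70, 51, 74, 18, 98, 37]
Step 1: min=18 at 3
  Swap: [18, 51, 74, 70, 98, 37]
Step 2: min=37 at 5
  Swap: [18, 37, 74, 70, 98, 51]

After 2 steps: [18, 37, 74, 70, 98, 51]


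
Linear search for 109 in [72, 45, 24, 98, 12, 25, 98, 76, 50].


i=0: 72!=109
i=1: 45!=109
i=2: 24!=109
i=3: 98!=109
i=4: 12!=109
i=5: 25!=109
i=6: 98!=109
i=7: 76!=109
i=8: 50!=109

Not found, 9 comps


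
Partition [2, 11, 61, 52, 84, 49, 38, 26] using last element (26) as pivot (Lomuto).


Pivot: 26
  2 <= 26: advance i (no swap)
  11 <= 26: advance i (no swap)
Place pivot at 2: [2, 11, 26, 52, 84, 49, 38, 61]

Partitioned: [2, 11, 26, 52, 84, 49, 38, 61]


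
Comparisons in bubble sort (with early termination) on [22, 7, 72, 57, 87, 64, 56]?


Algorithm: bubble sort (with early termination)
Input: [22, 7, 72, 57, 87, 64, 56]
Sorted: [7, 22, 56, 57, 64, 72, 87]

20


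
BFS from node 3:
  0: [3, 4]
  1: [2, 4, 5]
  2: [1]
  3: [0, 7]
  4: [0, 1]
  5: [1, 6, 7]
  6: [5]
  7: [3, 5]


Visit 3, enqueue [0, 7]
Visit 0, enqueue [4]
Visit 7, enqueue [5]
Visit 4, enqueue [1]
Visit 5, enqueue [6]
Visit 1, enqueue [2]
Visit 6, enqueue []
Visit 2, enqueue []

BFS order: [3, 0, 7, 4, 5, 1, 6, 2]


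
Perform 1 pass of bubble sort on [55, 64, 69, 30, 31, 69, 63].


Initial: [55, 64, 69, 30, 31, 69, 63]
Pass 1: [55, 64, 30, 31, 69, 63, 69] (3 swaps)

After 1 pass: [55, 64, 30, 31, 69, 63, 69]


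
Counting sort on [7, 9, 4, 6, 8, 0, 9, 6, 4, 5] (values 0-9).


Input: [7, 9, 4, 6, 8, 0, 9, 6, 4, 5]
Counts: [1, 0, 0, 0, 2, 1, 2, 1, 1, 2]

Sorted: [0, 4, 4, 5, 6, 6, 7, 8, 9, 9]


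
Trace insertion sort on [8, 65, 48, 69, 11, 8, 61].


Initial: [8, 65, 48, 69, 11, 8, 61]
Insert 65: [8, 65, 48, 69, 11, 8, 61]
Insert 48: [8, 48, 65, 69, 11, 8, 61]
Insert 69: [8, 48, 65, 69, 11, 8, 61]
Insert 11: [8, 11, 48, 65, 69, 8, 61]
Insert 8: [8, 8, 11, 48, 65, 69, 61]
Insert 61: [8, 8, 11, 48, 61, 65, 69]

Sorted: [8, 8, 11, 48, 61, 65, 69]


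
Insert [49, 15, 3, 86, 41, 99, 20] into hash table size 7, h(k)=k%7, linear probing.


Insert 49: h=0 -> slot 0
Insert 15: h=1 -> slot 1
Insert 3: h=3 -> slot 3
Insert 86: h=2 -> slot 2
Insert 41: h=6 -> slot 6
Insert 99: h=1, 3 probes -> slot 4
Insert 20: h=6, 6 probes -> slot 5

Table: [49, 15, 86, 3, 99, 20, 41]


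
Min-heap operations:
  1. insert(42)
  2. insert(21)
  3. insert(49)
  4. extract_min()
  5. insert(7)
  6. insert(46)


insert(42) -> [42]
insert(21) -> [21, 42]
insert(49) -> [21, 42, 49]
extract_min()->21, [42, 49]
insert(7) -> [7, 49, 42]
insert(46) -> [7, 46, 42, 49]

Final heap: [7, 46, 42, 49]


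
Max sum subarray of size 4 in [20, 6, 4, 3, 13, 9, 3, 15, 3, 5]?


[0:4]: 33
[1:5]: 26
[2:6]: 29
[3:7]: 28
[4:8]: 40
[5:9]: 30
[6:10]: 26

Max: 40 at [4:8]


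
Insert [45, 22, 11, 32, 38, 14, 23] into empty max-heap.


Insert 45: [45]
Insert 22: [45, 22]
Insert 11: [45, 22, 11]
Insert 32: [45, 32, 11, 22]
Insert 38: [45, 38, 11, 22, 32]
Insert 14: [45, 38, 14, 22, 32, 11]
Insert 23: [45, 38, 23, 22, 32, 11, 14]

Final heap: [45, 38, 23, 22, 32, 11, 14]


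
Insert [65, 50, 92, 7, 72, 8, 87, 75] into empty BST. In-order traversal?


Insert 65: root
Insert 50: L from 65
Insert 92: R from 65
Insert 7: L from 65 -> L from 50
Insert 72: R from 65 -> L from 92
Insert 8: L from 65 -> L from 50 -> R from 7
Insert 87: R from 65 -> L from 92 -> R from 72
Insert 75: R from 65 -> L from 92 -> R from 72 -> L from 87

In-order: [7, 8, 50, 65, 72, 75, 87, 92]


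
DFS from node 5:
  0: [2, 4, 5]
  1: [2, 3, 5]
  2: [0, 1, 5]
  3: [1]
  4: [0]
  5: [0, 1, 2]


Visit 5, push [2, 1, 0]
Visit 0, push [4, 2]
Visit 2, push [1]
Visit 1, push [3]
Visit 3, push []
Visit 4, push []

DFS order: [5, 0, 2, 1, 3, 4]


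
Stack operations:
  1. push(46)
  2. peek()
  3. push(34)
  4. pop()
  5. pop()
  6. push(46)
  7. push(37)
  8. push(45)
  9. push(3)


push(46) -> [46]
peek()->46
push(34) -> [46, 34]
pop()->34, [46]
pop()->46, []
push(46) -> [46]
push(37) -> [46, 37]
push(45) -> [46, 37, 45]
push(3) -> [46, 37, 45, 3]

Final stack: [46, 37, 45, 3]


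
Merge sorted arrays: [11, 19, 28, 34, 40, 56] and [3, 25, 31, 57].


Take 3 from B
Take 11 from A
Take 19 from A
Take 25 from B
Take 28 from A
Take 31 from B
Take 34 from A
Take 40 from A
Take 56 from A

Merged: [3, 11, 19, 25, 28, 31, 34, 40, 56, 57]


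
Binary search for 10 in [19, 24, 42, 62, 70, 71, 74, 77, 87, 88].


Step 1: lo=0, hi=9, mid=4, val=70
Step 2: lo=0, hi=3, mid=1, val=24
Step 3: lo=0, hi=0, mid=0, val=19

Not found


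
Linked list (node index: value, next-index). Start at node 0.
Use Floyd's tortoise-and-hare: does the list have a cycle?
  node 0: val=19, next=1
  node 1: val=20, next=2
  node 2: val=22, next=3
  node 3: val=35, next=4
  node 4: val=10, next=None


Floyd's tortoise (slow, +1) and hare (fast, +2):
  init: slow=0, fast=0
  step 1: slow=1, fast=2
  step 2: slow=2, fast=4
  step 3: fast -> None, no cycle

Cycle: no


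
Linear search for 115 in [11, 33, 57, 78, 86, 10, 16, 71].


i=0: 11!=115
i=1: 33!=115
i=2: 57!=115
i=3: 78!=115
i=4: 86!=115
i=5: 10!=115
i=6: 16!=115
i=7: 71!=115

Not found, 8 comps


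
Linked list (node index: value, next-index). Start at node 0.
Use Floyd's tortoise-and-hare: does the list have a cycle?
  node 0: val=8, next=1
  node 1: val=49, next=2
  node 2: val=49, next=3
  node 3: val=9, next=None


Floyd's tortoise (slow, +1) and hare (fast, +2):
  init: slow=0, fast=0
  step 1: slow=1, fast=2
  step 2: fast 2->3->None, no cycle

Cycle: no


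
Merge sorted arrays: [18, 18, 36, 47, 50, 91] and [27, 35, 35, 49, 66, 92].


Take 18 from A
Take 18 from A
Take 27 from B
Take 35 from B
Take 35 from B
Take 36 from A
Take 47 from A
Take 49 from B
Take 50 from A
Take 66 from B
Take 91 from A

Merged: [18, 18, 27, 35, 35, 36, 47, 49, 50, 66, 91, 92]


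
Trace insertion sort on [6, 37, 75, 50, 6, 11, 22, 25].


Initial: [6, 37, 75, 50, 6, 11, 22, 25]
Insert 37: [6, 37, 75, 50, 6, 11, 22, 25]
Insert 75: [6, 37, 75, 50, 6, 11, 22, 25]
Insert 50: [6, 37, 50, 75, 6, 11, 22, 25]
Insert 6: [6, 6, 37, 50, 75, 11, 22, 25]
Insert 11: [6, 6, 11, 37, 50, 75, 22, 25]
Insert 22: [6, 6, 11, 22, 37, 50, 75, 25]
Insert 25: [6, 6, 11, 22, 25, 37, 50, 75]

Sorted: [6, 6, 11, 22, 25, 37, 50, 75]


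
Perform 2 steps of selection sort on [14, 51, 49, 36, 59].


Initial: [14, 51, 49, 36, 59]
Step 1: min=14 at 0
  Swap: [14, 51, 49, 36, 59]
Step 2: min=36 at 3
  Swap: [14, 36, 49, 51, 59]

After 2 steps: [14, 36, 49, 51, 59]


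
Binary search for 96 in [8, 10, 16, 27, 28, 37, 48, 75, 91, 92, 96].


Step 1: lo=0, hi=10, mid=5, val=37
Step 2: lo=6, hi=10, mid=8, val=91
Step 3: lo=9, hi=10, mid=9, val=92
Step 4: lo=10, hi=10, mid=10, val=96

Found at index 10


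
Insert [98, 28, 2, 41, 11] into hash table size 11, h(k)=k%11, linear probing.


Insert 98: h=10 -> slot 10
Insert 28: h=6 -> slot 6
Insert 2: h=2 -> slot 2
Insert 41: h=8 -> slot 8
Insert 11: h=0 -> slot 0

Table: [11, None, 2, None, None, None, 28, None, 41, None, 98]


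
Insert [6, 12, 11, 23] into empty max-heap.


Insert 6: [6]
Insert 12: [12, 6]
Insert 11: [12, 6, 11]
Insert 23: [23, 12, 11, 6]

Final heap: [23, 12, 11, 6]


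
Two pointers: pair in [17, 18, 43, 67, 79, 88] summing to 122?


lo=0(17)+hi=5(88)=105
lo=1(18)+hi=5(88)=106
lo=2(43)+hi=5(88)=131
lo=2(43)+hi=4(79)=122

Yes: 43+79=122


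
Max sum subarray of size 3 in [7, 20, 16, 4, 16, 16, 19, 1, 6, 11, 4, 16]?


[0:3]: 43
[1:4]: 40
[2:5]: 36
[3:6]: 36
[4:7]: 51
[5:8]: 36
[6:9]: 26
[7:10]: 18
[8:11]: 21
[9:12]: 31

Max: 51 at [4:7]


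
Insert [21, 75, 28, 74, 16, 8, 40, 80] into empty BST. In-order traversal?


Insert 21: root
Insert 75: R from 21
Insert 28: R from 21 -> L from 75
Insert 74: R from 21 -> L from 75 -> R from 28
Insert 16: L from 21
Insert 8: L from 21 -> L from 16
Insert 40: R from 21 -> L from 75 -> R from 28 -> L from 74
Insert 80: R from 21 -> R from 75

In-order: [8, 16, 21, 28, 40, 74, 75, 80]


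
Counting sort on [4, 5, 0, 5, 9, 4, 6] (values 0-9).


Input: [4, 5, 0, 5, 9, 4, 6]
Counts: [1, 0, 0, 0, 2, 2, 1, 0, 0, 1]

Sorted: [0, 4, 4, 5, 5, 6, 9]


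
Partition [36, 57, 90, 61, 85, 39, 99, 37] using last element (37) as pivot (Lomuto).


Pivot: 37
  36 <= 37: advance i (no swap)
Place pivot at 1: [36, 37, 90, 61, 85, 39, 99, 57]

Partitioned: [36, 37, 90, 61, 85, 39, 99, 57]


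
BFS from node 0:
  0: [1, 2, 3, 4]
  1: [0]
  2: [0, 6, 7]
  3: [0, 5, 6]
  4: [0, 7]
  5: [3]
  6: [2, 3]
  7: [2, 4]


Visit 0, enqueue [1, 2, 3, 4]
Visit 1, enqueue []
Visit 2, enqueue [6, 7]
Visit 3, enqueue [5]
Visit 4, enqueue []
Visit 6, enqueue []
Visit 7, enqueue []
Visit 5, enqueue []

BFS order: [0, 1, 2, 3, 4, 6, 7, 5]


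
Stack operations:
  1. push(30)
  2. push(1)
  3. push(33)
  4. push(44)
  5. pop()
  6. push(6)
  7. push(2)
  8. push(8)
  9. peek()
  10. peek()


push(30) -> [30]
push(1) -> [30, 1]
push(33) -> [30, 1, 33]
push(44) -> [30, 1, 33, 44]
pop()->44, [30, 1, 33]
push(6) -> [30, 1, 33, 6]
push(2) -> [30, 1, 33, 6, 2]
push(8) -> [30, 1, 33, 6, 2, 8]
peek()->8
peek()->8

Final stack: [30, 1, 33, 6, 2, 8]


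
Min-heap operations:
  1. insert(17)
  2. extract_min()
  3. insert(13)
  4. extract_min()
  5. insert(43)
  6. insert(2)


insert(17) -> [17]
extract_min()->17, []
insert(13) -> [13]
extract_min()->13, []
insert(43) -> [43]
insert(2) -> [2, 43]

Final heap: [2, 43]


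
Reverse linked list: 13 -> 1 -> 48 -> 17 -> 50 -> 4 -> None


Step 1: curr=13, set curr.next=prev(None) | reversed so far: 13
Step 2: curr=1, set curr.next=prev(13) | reversed so far: 1 -> 13
Step 3: curr=48, set curr.next=prev(1) | reversed so far: 48 -> 1 -> 13
Step 4: curr=17, set curr.next=prev(48) | reversed so far: 17 -> 48 -> 1 -> 13
Step 5: curr=50, set curr.next=prev(17) | reversed so far: 50 -> 17 -> 48 -> 1 -> 13
Step 6: curr=4, set curr.next=prev(50) | reversed so far: 4 -> 50 -> 17 -> 48 -> 1 -> 13

4 -> 50 -> 17 -> 48 -> 1 -> 13 -> None


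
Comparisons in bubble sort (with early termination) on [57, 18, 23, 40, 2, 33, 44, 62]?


Algorithm: bubble sort (with early termination)
Input: [57, 18, 23, 40, 2, 33, 44, 62]
Sorted: [2, 18, 23, 33, 40, 44, 57, 62]

25


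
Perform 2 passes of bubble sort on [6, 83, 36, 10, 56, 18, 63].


Initial: [6, 83, 36, 10, 56, 18, 63]
Pass 1: [6, 36, 10, 56, 18, 63, 83] (5 swaps)
Pass 2: [6, 10, 36, 18, 56, 63, 83] (2 swaps)

After 2 passes: [6, 10, 36, 18, 56, 63, 83]


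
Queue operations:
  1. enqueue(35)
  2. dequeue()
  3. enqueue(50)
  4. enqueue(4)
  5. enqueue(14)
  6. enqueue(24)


enqueue(35) -> [35]
dequeue()->35, []
enqueue(50) -> [50]
enqueue(4) -> [50, 4]
enqueue(14) -> [50, 4, 14]
enqueue(24) -> [50, 4, 14, 24]

Final queue: [50, 4, 14, 24]


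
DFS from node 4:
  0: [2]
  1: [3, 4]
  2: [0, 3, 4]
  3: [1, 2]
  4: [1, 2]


Visit 4, push [2, 1]
Visit 1, push [3]
Visit 3, push [2]
Visit 2, push [0]
Visit 0, push []

DFS order: [4, 1, 3, 2, 0]


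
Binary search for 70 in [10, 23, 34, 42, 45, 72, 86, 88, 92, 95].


Step 1: lo=0, hi=9, mid=4, val=45
Step 2: lo=5, hi=9, mid=7, val=88
Step 3: lo=5, hi=6, mid=5, val=72

Not found


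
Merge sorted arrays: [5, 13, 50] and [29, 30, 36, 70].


Take 5 from A
Take 13 from A
Take 29 from B
Take 30 from B
Take 36 from B
Take 50 from A

Merged: [5, 13, 29, 30, 36, 50, 70]


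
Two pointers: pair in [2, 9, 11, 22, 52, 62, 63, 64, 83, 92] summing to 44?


lo=0(2)+hi=9(92)=94
lo=0(2)+hi=8(83)=85
lo=0(2)+hi=7(64)=66
lo=0(2)+hi=6(63)=65
lo=0(2)+hi=5(62)=64
lo=0(2)+hi=4(52)=54
lo=0(2)+hi=3(22)=24
lo=1(9)+hi=3(22)=31
lo=2(11)+hi=3(22)=33

No pair found


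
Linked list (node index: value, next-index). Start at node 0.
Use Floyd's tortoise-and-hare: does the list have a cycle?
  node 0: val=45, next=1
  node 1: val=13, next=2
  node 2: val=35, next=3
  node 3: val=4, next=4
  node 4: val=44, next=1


Floyd's tortoise (slow, +1) and hare (fast, +2):
  init: slow=0, fast=0
  step 1: slow=1, fast=2
  step 2: slow=2, fast=4
  step 3: slow=3, fast=2
  step 4: slow=4, fast=4
  slow == fast at node 4: cycle detected

Cycle: yes


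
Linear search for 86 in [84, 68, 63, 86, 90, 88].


i=0: 84!=86
i=1: 68!=86
i=2: 63!=86
i=3: 86==86 found!

Found at 3, 4 comps


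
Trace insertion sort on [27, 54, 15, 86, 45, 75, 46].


Initial: [27, 54, 15, 86, 45, 75, 46]
Insert 54: [27, 54, 15, 86, 45, 75, 46]
Insert 15: [15, 27, 54, 86, 45, 75, 46]
Insert 86: [15, 27, 54, 86, 45, 75, 46]
Insert 45: [15, 27, 45, 54, 86, 75, 46]
Insert 75: [15, 27, 45, 54, 75, 86, 46]
Insert 46: [15, 27, 45, 46, 54, 75, 86]

Sorted: [15, 27, 45, 46, 54, 75, 86]


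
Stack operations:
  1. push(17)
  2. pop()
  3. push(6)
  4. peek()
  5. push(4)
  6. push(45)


push(17) -> [17]
pop()->17, []
push(6) -> [6]
peek()->6
push(4) -> [6, 4]
push(45) -> [6, 4, 45]

Final stack: [6, 4, 45]


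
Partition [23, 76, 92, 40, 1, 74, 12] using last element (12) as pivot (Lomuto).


Pivot: 12
  1 <= 12: swap -> [1, 76, 92, 40, 23, 74, 12]
Place pivot at 1: [1, 12, 92, 40, 23, 74, 76]

Partitioned: [1, 12, 92, 40, 23, 74, 76]


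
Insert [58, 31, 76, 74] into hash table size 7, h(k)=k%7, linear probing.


Insert 58: h=2 -> slot 2
Insert 31: h=3 -> slot 3
Insert 76: h=6 -> slot 6
Insert 74: h=4 -> slot 4

Table: [None, None, 58, 31, 74, None, 76]


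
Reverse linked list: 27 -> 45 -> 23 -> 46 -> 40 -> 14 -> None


Step 1: curr=27, set curr.next=prev(None) | reversed so far: 27
Step 2: curr=45, set curr.next=prev(27) | reversed so far: 45 -> 27
Step 3: curr=23, set curr.next=prev(45) | reversed so far: 23 -> 45 -> 27
Step 4: curr=46, set curr.next=prev(23) | reversed so far: 46 -> 23 -> 45 -> 27
Step 5: curr=40, set curr.next=prev(46) | reversed so far: 40 -> 46 -> 23 -> 45 -> 27
Step 6: curr=14, set curr.next=prev(40) | reversed so far: 14 -> 40 -> 46 -> 23 -> 45 -> 27

14 -> 40 -> 46 -> 23 -> 45 -> 27 -> None


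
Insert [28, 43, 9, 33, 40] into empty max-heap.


Insert 28: [28]
Insert 43: [43, 28]
Insert 9: [43, 28, 9]
Insert 33: [43, 33, 9, 28]
Insert 40: [43, 40, 9, 28, 33]

Final heap: [43, 40, 9, 28, 33]


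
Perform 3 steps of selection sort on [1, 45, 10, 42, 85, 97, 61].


Initial: [1, 45, 10, 42, 85, 97, 61]
Step 1: min=1 at 0
  Swap: [1, 45, 10, 42, 85, 97, 61]
Step 2: min=10 at 2
  Swap: [1, 10, 45, 42, 85, 97, 61]
Step 3: min=42 at 3
  Swap: [1, 10, 42, 45, 85, 97, 61]

After 3 steps: [1, 10, 42, 45, 85, 97, 61]


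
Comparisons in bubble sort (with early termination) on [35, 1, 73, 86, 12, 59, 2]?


Algorithm: bubble sort (with early termination)
Input: [35, 1, 73, 86, 12, 59, 2]
Sorted: [1, 2, 12, 35, 59, 73, 86]

21


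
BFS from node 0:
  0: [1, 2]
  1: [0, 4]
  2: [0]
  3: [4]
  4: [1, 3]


Visit 0, enqueue [1, 2]
Visit 1, enqueue [4]
Visit 2, enqueue []
Visit 4, enqueue [3]
Visit 3, enqueue []

BFS order: [0, 1, 2, 4, 3]


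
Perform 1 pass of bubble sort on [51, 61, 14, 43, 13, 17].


Initial: [51, 61, 14, 43, 13, 17]
Pass 1: [51, 14, 43, 13, 17, 61] (4 swaps)

After 1 pass: [51, 14, 43, 13, 17, 61]


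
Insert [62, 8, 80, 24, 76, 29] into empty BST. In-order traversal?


Insert 62: root
Insert 8: L from 62
Insert 80: R from 62
Insert 24: L from 62 -> R from 8
Insert 76: R from 62 -> L from 80
Insert 29: L from 62 -> R from 8 -> R from 24

In-order: [8, 24, 29, 62, 76, 80]


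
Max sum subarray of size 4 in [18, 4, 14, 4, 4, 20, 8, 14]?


[0:4]: 40
[1:5]: 26
[2:6]: 42
[3:7]: 36
[4:8]: 46

Max: 46 at [4:8]


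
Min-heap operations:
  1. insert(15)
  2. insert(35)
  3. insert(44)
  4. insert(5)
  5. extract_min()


insert(15) -> [15]
insert(35) -> [15, 35]
insert(44) -> [15, 35, 44]
insert(5) -> [5, 15, 44, 35]
extract_min()->5, [15, 35, 44]

Final heap: [15, 35, 44]


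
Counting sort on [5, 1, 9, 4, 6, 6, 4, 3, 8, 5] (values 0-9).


Input: [5, 1, 9, 4, 6, 6, 4, 3, 8, 5]
Counts: [0, 1, 0, 1, 2, 2, 2, 0, 1, 1]

Sorted: [1, 3, 4, 4, 5, 5, 6, 6, 8, 9]


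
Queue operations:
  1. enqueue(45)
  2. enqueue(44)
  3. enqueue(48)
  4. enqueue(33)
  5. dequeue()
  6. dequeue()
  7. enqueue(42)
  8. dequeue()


enqueue(45) -> [45]
enqueue(44) -> [45, 44]
enqueue(48) -> [45, 44, 48]
enqueue(33) -> [45, 44, 48, 33]
dequeue()->45, [44, 48, 33]
dequeue()->44, [48, 33]
enqueue(42) -> [48, 33, 42]
dequeue()->48, [33, 42]

Final queue: [33, 42]


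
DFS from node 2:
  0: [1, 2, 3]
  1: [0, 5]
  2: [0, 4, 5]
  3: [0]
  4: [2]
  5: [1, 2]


Visit 2, push [5, 4, 0]
Visit 0, push [3, 1]
Visit 1, push [5]
Visit 5, push []
Visit 3, push []
Visit 4, push []

DFS order: [2, 0, 1, 5, 3, 4]


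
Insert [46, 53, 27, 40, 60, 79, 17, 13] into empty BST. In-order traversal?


Insert 46: root
Insert 53: R from 46
Insert 27: L from 46
Insert 40: L from 46 -> R from 27
Insert 60: R from 46 -> R from 53
Insert 79: R from 46 -> R from 53 -> R from 60
Insert 17: L from 46 -> L from 27
Insert 13: L from 46 -> L from 27 -> L from 17

In-order: [13, 17, 27, 40, 46, 53, 60, 79]


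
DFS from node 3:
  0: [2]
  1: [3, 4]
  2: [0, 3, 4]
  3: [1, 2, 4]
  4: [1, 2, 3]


Visit 3, push [4, 2, 1]
Visit 1, push [4]
Visit 4, push [2]
Visit 2, push [0]
Visit 0, push []

DFS order: [3, 1, 4, 2, 0]


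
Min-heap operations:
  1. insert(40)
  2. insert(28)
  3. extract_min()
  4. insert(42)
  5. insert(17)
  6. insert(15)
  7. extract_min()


insert(40) -> [40]
insert(28) -> [28, 40]
extract_min()->28, [40]
insert(42) -> [40, 42]
insert(17) -> [17, 42, 40]
insert(15) -> [15, 17, 40, 42]
extract_min()->15, [17, 42, 40]

Final heap: [17, 42, 40]


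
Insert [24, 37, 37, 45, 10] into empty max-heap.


Insert 24: [24]
Insert 37: [37, 24]
Insert 37: [37, 24, 37]
Insert 45: [45, 37, 37, 24]
Insert 10: [45, 37, 37, 24, 10]

Final heap: [45, 37, 37, 24, 10]


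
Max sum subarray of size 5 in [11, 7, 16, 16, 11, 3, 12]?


[0:5]: 61
[1:6]: 53
[2:7]: 58

Max: 61 at [0:5]


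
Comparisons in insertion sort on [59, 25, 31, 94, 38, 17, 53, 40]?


Algorithm: insertion sort
Input: [59, 25, 31, 94, 38, 17, 53, 40]
Sorted: [17, 25, 31, 38, 40, 53, 59, 94]

19


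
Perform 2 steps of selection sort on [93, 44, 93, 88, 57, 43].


Initial: [93, 44, 93, 88, 57, 43]
Step 1: min=43 at 5
  Swap: [43, 44, 93, 88, 57, 93]
Step 2: min=44 at 1
  Swap: [43, 44, 93, 88, 57, 93]

After 2 steps: [43, 44, 93, 88, 57, 93]


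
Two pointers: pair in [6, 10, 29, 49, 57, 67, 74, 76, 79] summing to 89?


lo=0(6)+hi=8(79)=85
lo=1(10)+hi=8(79)=89

Yes: 10+79=89


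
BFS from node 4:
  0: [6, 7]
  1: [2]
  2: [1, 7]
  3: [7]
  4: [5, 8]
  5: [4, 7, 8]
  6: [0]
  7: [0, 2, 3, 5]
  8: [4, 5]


Visit 4, enqueue [5, 8]
Visit 5, enqueue [7]
Visit 8, enqueue []
Visit 7, enqueue [0, 2, 3]
Visit 0, enqueue [6]
Visit 2, enqueue [1]
Visit 3, enqueue []
Visit 6, enqueue []
Visit 1, enqueue []

BFS order: [4, 5, 8, 7, 0, 2, 3, 6, 1]


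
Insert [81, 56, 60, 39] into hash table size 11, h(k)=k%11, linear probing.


Insert 81: h=4 -> slot 4
Insert 56: h=1 -> slot 1
Insert 60: h=5 -> slot 5
Insert 39: h=6 -> slot 6

Table: [None, 56, None, None, 81, 60, 39, None, None, None, None]


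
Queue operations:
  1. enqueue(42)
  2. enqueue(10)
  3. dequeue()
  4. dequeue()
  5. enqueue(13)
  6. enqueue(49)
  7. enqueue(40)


enqueue(42) -> [42]
enqueue(10) -> [42, 10]
dequeue()->42, [10]
dequeue()->10, []
enqueue(13) -> [13]
enqueue(49) -> [13, 49]
enqueue(40) -> [13, 49, 40]

Final queue: [13, 49, 40]


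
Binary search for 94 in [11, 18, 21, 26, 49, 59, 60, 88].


Step 1: lo=0, hi=7, mid=3, val=26
Step 2: lo=4, hi=7, mid=5, val=59
Step 3: lo=6, hi=7, mid=6, val=60
Step 4: lo=7, hi=7, mid=7, val=88

Not found


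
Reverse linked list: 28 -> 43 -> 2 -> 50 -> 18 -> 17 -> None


Step 1: curr=28, set curr.next=prev(None) | reversed so far: 28
Step 2: curr=43, set curr.next=prev(28) | reversed so far: 43 -> 28
Step 3: curr=2, set curr.next=prev(43) | reversed so far: 2 -> 43 -> 28
Step 4: curr=50, set curr.next=prev(2) | reversed so far: 50 -> 2 -> 43 -> 28
Step 5: curr=18, set curr.next=prev(50) | reversed so far: 18 -> 50 -> 2 -> 43 -> 28
Step 6: curr=17, set curr.next=prev(18) | reversed so far: 17 -> 18 -> 50 -> 2 -> 43 -> 28

17 -> 18 -> 50 -> 2 -> 43 -> 28 -> None


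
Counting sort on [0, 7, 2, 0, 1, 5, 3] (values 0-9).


Input: [0, 7, 2, 0, 1, 5, 3]
Counts: [2, 1, 1, 1, 0, 1, 0, 1, 0, 0]

Sorted: [0, 0, 1, 2, 3, 5, 7]


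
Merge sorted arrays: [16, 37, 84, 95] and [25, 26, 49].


Take 16 from A
Take 25 from B
Take 26 from B
Take 37 from A
Take 49 from B

Merged: [16, 25, 26, 37, 49, 84, 95]


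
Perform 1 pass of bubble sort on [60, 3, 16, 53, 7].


Initial: [60, 3, 16, 53, 7]
Pass 1: [3, 16, 53, 7, 60] (4 swaps)

After 1 pass: [3, 16, 53, 7, 60]


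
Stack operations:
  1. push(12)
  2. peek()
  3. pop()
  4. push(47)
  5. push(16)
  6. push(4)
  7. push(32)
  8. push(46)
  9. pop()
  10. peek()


push(12) -> [12]
peek()->12
pop()->12, []
push(47) -> [47]
push(16) -> [47, 16]
push(4) -> [47, 16, 4]
push(32) -> [47, 16, 4, 32]
push(46) -> [47, 16, 4, 32, 46]
pop()->46, [47, 16, 4, 32]
peek()->32

Final stack: [47, 16, 4, 32]


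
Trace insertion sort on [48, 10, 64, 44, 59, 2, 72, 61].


Initial: [48, 10, 64, 44, 59, 2, 72, 61]
Insert 10: [10, 48, 64, 44, 59, 2, 72, 61]
Insert 64: [10, 48, 64, 44, 59, 2, 72, 61]
Insert 44: [10, 44, 48, 64, 59, 2, 72, 61]
Insert 59: [10, 44, 48, 59, 64, 2, 72, 61]
Insert 2: [2, 10, 44, 48, 59, 64, 72, 61]
Insert 72: [2, 10, 44, 48, 59, 64, 72, 61]
Insert 61: [2, 10, 44, 48, 59, 61, 64, 72]

Sorted: [2, 10, 44, 48, 59, 61, 64, 72]


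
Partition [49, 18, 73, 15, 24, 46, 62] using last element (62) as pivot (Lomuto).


Pivot: 62
  49 <= 62: advance i (no swap)
  18 <= 62: advance i (no swap)
  15 <= 62: swap -> [49, 18, 15, 73, 24, 46, 62]
  24 <= 62: swap -> [49, 18, 15, 24, 73, 46, 62]
  46 <= 62: swap -> [49, 18, 15, 24, 46, 73, 62]
Place pivot at 5: [49, 18, 15, 24, 46, 62, 73]

Partitioned: [49, 18, 15, 24, 46, 62, 73]


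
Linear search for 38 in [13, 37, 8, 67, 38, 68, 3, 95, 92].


i=0: 13!=38
i=1: 37!=38
i=2: 8!=38
i=3: 67!=38
i=4: 38==38 found!

Found at 4, 5 comps


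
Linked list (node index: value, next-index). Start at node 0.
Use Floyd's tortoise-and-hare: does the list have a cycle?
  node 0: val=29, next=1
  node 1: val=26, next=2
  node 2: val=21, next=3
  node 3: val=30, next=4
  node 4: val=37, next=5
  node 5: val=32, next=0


Floyd's tortoise (slow, +1) and hare (fast, +2):
  init: slow=0, fast=0
  step 1: slow=1, fast=2
  step 2: slow=2, fast=4
  step 3: slow=3, fast=0
  step 4: slow=4, fast=2
  step 5: slow=5, fast=4
  step 6: slow=0, fast=0
  slow == fast at node 0: cycle detected

Cycle: yes


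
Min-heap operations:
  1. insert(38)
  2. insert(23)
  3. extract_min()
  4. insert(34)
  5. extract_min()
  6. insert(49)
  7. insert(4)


insert(38) -> [38]
insert(23) -> [23, 38]
extract_min()->23, [38]
insert(34) -> [34, 38]
extract_min()->34, [38]
insert(49) -> [38, 49]
insert(4) -> [4, 49, 38]

Final heap: [4, 49, 38]


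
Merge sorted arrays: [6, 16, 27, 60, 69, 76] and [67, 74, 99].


Take 6 from A
Take 16 from A
Take 27 from A
Take 60 from A
Take 67 from B
Take 69 from A
Take 74 from B
Take 76 from A

Merged: [6, 16, 27, 60, 67, 69, 74, 76, 99]


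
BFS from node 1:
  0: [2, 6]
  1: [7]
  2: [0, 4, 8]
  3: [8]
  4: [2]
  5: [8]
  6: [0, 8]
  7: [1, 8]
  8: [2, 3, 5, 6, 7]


Visit 1, enqueue [7]
Visit 7, enqueue [8]
Visit 8, enqueue [2, 3, 5, 6]
Visit 2, enqueue [0, 4]
Visit 3, enqueue []
Visit 5, enqueue []
Visit 6, enqueue []
Visit 0, enqueue []
Visit 4, enqueue []

BFS order: [1, 7, 8, 2, 3, 5, 6, 0, 4]


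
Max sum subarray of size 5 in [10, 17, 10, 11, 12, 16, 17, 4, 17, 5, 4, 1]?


[0:5]: 60
[1:6]: 66
[2:7]: 66
[3:8]: 60
[4:9]: 66
[5:10]: 59
[6:11]: 47
[7:12]: 31

Max: 66 at [1:6]


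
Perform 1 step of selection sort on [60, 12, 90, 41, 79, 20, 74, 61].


Initial: [60, 12, 90, 41, 79, 20, 74, 61]
Step 1: min=12 at 1
  Swap: [12, 60, 90, 41, 79, 20, 74, 61]

After 1 step: [12, 60, 90, 41, 79, 20, 74, 61]


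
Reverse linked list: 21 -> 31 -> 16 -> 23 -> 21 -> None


Step 1: curr=21, set curr.next=prev(None) | reversed so far: 21
Step 2: curr=31, set curr.next=prev(21) | reversed so far: 31 -> 21
Step 3: curr=16, set curr.next=prev(31) | reversed so far: 16 -> 31 -> 21
Step 4: curr=23, set curr.next=prev(16) | reversed so far: 23 -> 16 -> 31 -> 21
Step 5: curr=21, set curr.next=prev(23) | reversed so far: 21 -> 23 -> 16 -> 31 -> 21

21 -> 23 -> 16 -> 31 -> 21 -> None


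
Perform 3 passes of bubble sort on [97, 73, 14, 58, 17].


Initial: [97, 73, 14, 58, 17]
Pass 1: [73, 14, 58, 17, 97] (4 swaps)
Pass 2: [14, 58, 17, 73, 97] (3 swaps)
Pass 3: [14, 17, 58, 73, 97] (1 swaps)

After 3 passes: [14, 17, 58, 73, 97]


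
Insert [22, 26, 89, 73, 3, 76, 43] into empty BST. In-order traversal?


Insert 22: root
Insert 26: R from 22
Insert 89: R from 22 -> R from 26
Insert 73: R from 22 -> R from 26 -> L from 89
Insert 3: L from 22
Insert 76: R from 22 -> R from 26 -> L from 89 -> R from 73
Insert 43: R from 22 -> R from 26 -> L from 89 -> L from 73

In-order: [3, 22, 26, 43, 73, 76, 89]


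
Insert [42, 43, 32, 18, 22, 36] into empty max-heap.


Insert 42: [42]
Insert 43: [43, 42]
Insert 32: [43, 42, 32]
Insert 18: [43, 42, 32, 18]
Insert 22: [43, 42, 32, 18, 22]
Insert 36: [43, 42, 36, 18, 22, 32]

Final heap: [43, 42, 36, 18, 22, 32]


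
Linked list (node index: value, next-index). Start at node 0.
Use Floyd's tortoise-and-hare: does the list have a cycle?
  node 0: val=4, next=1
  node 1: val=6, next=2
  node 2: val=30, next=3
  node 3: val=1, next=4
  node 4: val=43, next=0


Floyd's tortoise (slow, +1) and hare (fast, +2):
  init: slow=0, fast=0
  step 1: slow=1, fast=2
  step 2: slow=2, fast=4
  step 3: slow=3, fast=1
  step 4: slow=4, fast=3
  step 5: slow=0, fast=0
  slow == fast at node 0: cycle detected

Cycle: yes


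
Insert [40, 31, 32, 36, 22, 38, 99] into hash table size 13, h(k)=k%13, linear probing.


Insert 40: h=1 -> slot 1
Insert 31: h=5 -> slot 5
Insert 32: h=6 -> slot 6
Insert 36: h=10 -> slot 10
Insert 22: h=9 -> slot 9
Insert 38: h=12 -> slot 12
Insert 99: h=8 -> slot 8

Table: [None, 40, None, None, None, 31, 32, None, 99, 22, 36, None, 38]


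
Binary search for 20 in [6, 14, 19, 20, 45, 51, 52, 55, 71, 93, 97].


Step 1: lo=0, hi=10, mid=5, val=51
Step 2: lo=0, hi=4, mid=2, val=19
Step 3: lo=3, hi=4, mid=3, val=20

Found at index 3


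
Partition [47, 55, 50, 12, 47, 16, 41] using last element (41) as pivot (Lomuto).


Pivot: 41
  12 <= 41: swap -> [12, 55, 50, 47, 47, 16, 41]
  16 <= 41: swap -> [12, 16, 50, 47, 47, 55, 41]
Place pivot at 2: [12, 16, 41, 47, 47, 55, 50]

Partitioned: [12, 16, 41, 47, 47, 55, 50]


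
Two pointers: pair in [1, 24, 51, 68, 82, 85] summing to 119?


lo=0(1)+hi=5(85)=86
lo=1(24)+hi=5(85)=109
lo=2(51)+hi=5(85)=136
lo=2(51)+hi=4(82)=133
lo=2(51)+hi=3(68)=119

Yes: 51+68=119


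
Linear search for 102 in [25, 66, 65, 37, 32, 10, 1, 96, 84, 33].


i=0: 25!=102
i=1: 66!=102
i=2: 65!=102
i=3: 37!=102
i=4: 32!=102
i=5: 10!=102
i=6: 1!=102
i=7: 96!=102
i=8: 84!=102
i=9: 33!=102

Not found, 10 comps


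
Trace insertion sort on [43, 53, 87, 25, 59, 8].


Initial: [43, 53, 87, 25, 59, 8]
Insert 53: [43, 53, 87, 25, 59, 8]
Insert 87: [43, 53, 87, 25, 59, 8]
Insert 25: [25, 43, 53, 87, 59, 8]
Insert 59: [25, 43, 53, 59, 87, 8]
Insert 8: [8, 25, 43, 53, 59, 87]

Sorted: [8, 25, 43, 53, 59, 87]


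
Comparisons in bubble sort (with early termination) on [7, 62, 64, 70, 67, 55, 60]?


Algorithm: bubble sort (with early termination)
Input: [7, 62, 64, 70, 67, 55, 60]
Sorted: [7, 55, 60, 62, 64, 67, 70]

20


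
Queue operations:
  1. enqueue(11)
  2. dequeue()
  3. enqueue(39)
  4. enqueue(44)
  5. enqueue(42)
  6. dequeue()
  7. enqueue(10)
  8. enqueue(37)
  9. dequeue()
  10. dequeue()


enqueue(11) -> [11]
dequeue()->11, []
enqueue(39) -> [39]
enqueue(44) -> [39, 44]
enqueue(42) -> [39, 44, 42]
dequeue()->39, [44, 42]
enqueue(10) -> [44, 42, 10]
enqueue(37) -> [44, 42, 10, 37]
dequeue()->44, [42, 10, 37]
dequeue()->42, [10, 37]

Final queue: [10, 37]


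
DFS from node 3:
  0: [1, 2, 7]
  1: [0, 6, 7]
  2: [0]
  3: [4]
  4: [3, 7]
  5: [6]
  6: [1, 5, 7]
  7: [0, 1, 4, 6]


Visit 3, push [4]
Visit 4, push [7]
Visit 7, push [6, 1, 0]
Visit 0, push [2, 1]
Visit 1, push [6]
Visit 6, push [5]
Visit 5, push []
Visit 2, push []

DFS order: [3, 4, 7, 0, 1, 6, 5, 2]


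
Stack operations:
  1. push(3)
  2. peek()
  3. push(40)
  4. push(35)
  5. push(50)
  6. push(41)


push(3) -> [3]
peek()->3
push(40) -> [3, 40]
push(35) -> [3, 40, 35]
push(50) -> [3, 40, 35, 50]
push(41) -> [3, 40, 35, 50, 41]

Final stack: [3, 40, 35, 50, 41]


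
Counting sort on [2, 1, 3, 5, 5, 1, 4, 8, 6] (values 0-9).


Input: [2, 1, 3, 5, 5, 1, 4, 8, 6]
Counts: [0, 2, 1, 1, 1, 2, 1, 0, 1, 0]

Sorted: [1, 1, 2, 3, 4, 5, 5, 6, 8]


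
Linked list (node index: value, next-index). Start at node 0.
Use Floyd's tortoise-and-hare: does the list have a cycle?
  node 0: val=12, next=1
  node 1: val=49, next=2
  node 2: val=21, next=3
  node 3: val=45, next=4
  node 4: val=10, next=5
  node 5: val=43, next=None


Floyd's tortoise (slow, +1) and hare (fast, +2):
  init: slow=0, fast=0
  step 1: slow=1, fast=2
  step 2: slow=2, fast=4
  step 3: fast 4->5->None, no cycle

Cycle: no


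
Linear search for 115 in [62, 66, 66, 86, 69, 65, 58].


i=0: 62!=115
i=1: 66!=115
i=2: 66!=115
i=3: 86!=115
i=4: 69!=115
i=5: 65!=115
i=6: 58!=115

Not found, 7 comps


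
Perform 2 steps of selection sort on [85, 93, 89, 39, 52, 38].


Initial: [85, 93, 89, 39, 52, 38]
Step 1: min=38 at 5
  Swap: [38, 93, 89, 39, 52, 85]
Step 2: min=39 at 3
  Swap: [38, 39, 89, 93, 52, 85]

After 2 steps: [38, 39, 89, 93, 52, 85]


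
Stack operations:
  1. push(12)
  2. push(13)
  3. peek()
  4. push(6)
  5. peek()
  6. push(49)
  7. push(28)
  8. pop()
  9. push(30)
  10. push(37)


push(12) -> [12]
push(13) -> [12, 13]
peek()->13
push(6) -> [12, 13, 6]
peek()->6
push(49) -> [12, 13, 6, 49]
push(28) -> [12, 13, 6, 49, 28]
pop()->28, [12, 13, 6, 49]
push(30) -> [12, 13, 6, 49, 30]
push(37) -> [12, 13, 6, 49, 30, 37]

Final stack: [12, 13, 6, 49, 30, 37]


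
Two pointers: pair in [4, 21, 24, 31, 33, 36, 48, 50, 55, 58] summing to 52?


lo=0(4)+hi=9(58)=62
lo=0(4)+hi=8(55)=59
lo=0(4)+hi=7(50)=54
lo=0(4)+hi=6(48)=52

Yes: 4+48=52


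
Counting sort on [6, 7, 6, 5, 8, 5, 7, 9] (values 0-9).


Input: [6, 7, 6, 5, 8, 5, 7, 9]
Counts: [0, 0, 0, 0, 0, 2, 2, 2, 1, 1]

Sorted: [5, 5, 6, 6, 7, 7, 8, 9]


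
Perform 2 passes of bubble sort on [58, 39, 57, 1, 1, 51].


Initial: [58, 39, 57, 1, 1, 51]
Pass 1: [39, 57, 1, 1, 51, 58] (5 swaps)
Pass 2: [39, 1, 1, 51, 57, 58] (3 swaps)

After 2 passes: [39, 1, 1, 51, 57, 58]


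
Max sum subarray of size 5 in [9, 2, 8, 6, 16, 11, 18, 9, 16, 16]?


[0:5]: 41
[1:6]: 43
[2:7]: 59
[3:8]: 60
[4:9]: 70
[5:10]: 70

Max: 70 at [4:9]


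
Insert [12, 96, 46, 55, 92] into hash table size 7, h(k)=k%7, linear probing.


Insert 12: h=5 -> slot 5
Insert 96: h=5, 1 probes -> slot 6
Insert 46: h=4 -> slot 4
Insert 55: h=6, 1 probes -> slot 0
Insert 92: h=1 -> slot 1

Table: [55, 92, None, None, 46, 12, 96]


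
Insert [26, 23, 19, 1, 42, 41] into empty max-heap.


Insert 26: [26]
Insert 23: [26, 23]
Insert 19: [26, 23, 19]
Insert 1: [26, 23, 19, 1]
Insert 42: [42, 26, 19, 1, 23]
Insert 41: [42, 26, 41, 1, 23, 19]

Final heap: [42, 26, 41, 1, 23, 19]


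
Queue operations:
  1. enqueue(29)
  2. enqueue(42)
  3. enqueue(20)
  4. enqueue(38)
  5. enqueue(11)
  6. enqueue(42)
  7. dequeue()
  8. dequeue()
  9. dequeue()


enqueue(29) -> [29]
enqueue(42) -> [29, 42]
enqueue(20) -> [29, 42, 20]
enqueue(38) -> [29, 42, 20, 38]
enqueue(11) -> [29, 42, 20, 38, 11]
enqueue(42) -> [29, 42, 20, 38, 11, 42]
dequeue()->29, [42, 20, 38, 11, 42]
dequeue()->42, [20, 38, 11, 42]
dequeue()->20, [38, 11, 42]

Final queue: [38, 11, 42]


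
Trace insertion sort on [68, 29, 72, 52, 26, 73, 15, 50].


Initial: [68, 29, 72, 52, 26, 73, 15, 50]
Insert 29: [29, 68, 72, 52, 26, 73, 15, 50]
Insert 72: [29, 68, 72, 52, 26, 73, 15, 50]
Insert 52: [29, 52, 68, 72, 26, 73, 15, 50]
Insert 26: [26, 29, 52, 68, 72, 73, 15, 50]
Insert 73: [26, 29, 52, 68, 72, 73, 15, 50]
Insert 15: [15, 26, 29, 52, 68, 72, 73, 50]
Insert 50: [15, 26, 29, 50, 52, 68, 72, 73]

Sorted: [15, 26, 29, 50, 52, 68, 72, 73]


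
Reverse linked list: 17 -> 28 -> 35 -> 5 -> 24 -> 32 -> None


Step 1: curr=17, set curr.next=prev(None) | reversed so far: 17
Step 2: curr=28, set curr.next=prev(17) | reversed so far: 28 -> 17
Step 3: curr=35, set curr.next=prev(28) | reversed so far: 35 -> 28 -> 17
Step 4: curr=5, set curr.next=prev(35) | reversed so far: 5 -> 35 -> 28 -> 17
Step 5: curr=24, set curr.next=prev(5) | reversed so far: 24 -> 5 -> 35 -> 28 -> 17
Step 6: curr=32, set curr.next=prev(24) | reversed so far: 32 -> 24 -> 5 -> 35 -> 28 -> 17

32 -> 24 -> 5 -> 35 -> 28 -> 17 -> None


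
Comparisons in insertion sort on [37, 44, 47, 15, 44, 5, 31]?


Algorithm: insertion sort
Input: [37, 44, 47, 15, 44, 5, 31]
Sorted: [5, 15, 31, 37, 44, 44, 47]

17


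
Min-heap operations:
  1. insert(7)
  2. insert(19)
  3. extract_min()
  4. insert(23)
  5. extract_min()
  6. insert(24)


insert(7) -> [7]
insert(19) -> [7, 19]
extract_min()->7, [19]
insert(23) -> [19, 23]
extract_min()->19, [23]
insert(24) -> [23, 24]

Final heap: [23, 24]


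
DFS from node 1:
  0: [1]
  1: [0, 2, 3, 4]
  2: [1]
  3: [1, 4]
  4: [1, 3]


Visit 1, push [4, 3, 2, 0]
Visit 0, push []
Visit 2, push []
Visit 3, push [4]
Visit 4, push []

DFS order: [1, 0, 2, 3, 4]


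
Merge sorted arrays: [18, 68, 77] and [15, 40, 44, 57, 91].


Take 15 from B
Take 18 from A
Take 40 from B
Take 44 from B
Take 57 from B
Take 68 from A
Take 77 from A

Merged: [15, 18, 40, 44, 57, 68, 77, 91]


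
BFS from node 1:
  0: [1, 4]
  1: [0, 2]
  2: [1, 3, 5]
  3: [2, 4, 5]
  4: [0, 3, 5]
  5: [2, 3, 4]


Visit 1, enqueue [0, 2]
Visit 0, enqueue [4]
Visit 2, enqueue [3, 5]
Visit 4, enqueue []
Visit 3, enqueue []
Visit 5, enqueue []

BFS order: [1, 0, 2, 4, 3, 5]


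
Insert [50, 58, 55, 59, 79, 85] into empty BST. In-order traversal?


Insert 50: root
Insert 58: R from 50
Insert 55: R from 50 -> L from 58
Insert 59: R from 50 -> R from 58
Insert 79: R from 50 -> R from 58 -> R from 59
Insert 85: R from 50 -> R from 58 -> R from 59 -> R from 79

In-order: [50, 55, 58, 59, 79, 85]


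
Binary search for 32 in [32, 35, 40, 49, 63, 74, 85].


Step 1: lo=0, hi=6, mid=3, val=49
Step 2: lo=0, hi=2, mid=1, val=35
Step 3: lo=0, hi=0, mid=0, val=32

Found at index 0


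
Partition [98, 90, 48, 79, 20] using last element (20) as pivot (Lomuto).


Pivot: 20
Place pivot at 0: [20, 90, 48, 79, 98]

Partitioned: [20, 90, 48, 79, 98]


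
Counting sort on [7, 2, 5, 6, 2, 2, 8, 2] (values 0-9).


Input: [7, 2, 5, 6, 2, 2, 8, 2]
Counts: [0, 0, 4, 0, 0, 1, 1, 1, 1, 0]

Sorted: [2, 2, 2, 2, 5, 6, 7, 8]


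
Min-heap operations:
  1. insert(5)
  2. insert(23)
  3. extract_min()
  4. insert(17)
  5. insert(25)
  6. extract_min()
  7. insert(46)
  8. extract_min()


insert(5) -> [5]
insert(23) -> [5, 23]
extract_min()->5, [23]
insert(17) -> [17, 23]
insert(25) -> [17, 23, 25]
extract_min()->17, [23, 25]
insert(46) -> [23, 25, 46]
extract_min()->23, [25, 46]

Final heap: [25, 46]


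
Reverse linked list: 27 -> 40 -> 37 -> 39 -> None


Step 1: curr=27, set curr.next=prev(None) | reversed so far: 27
Step 2: curr=40, set curr.next=prev(27) | reversed so far: 40 -> 27
Step 3: curr=37, set curr.next=prev(40) | reversed so far: 37 -> 40 -> 27
Step 4: curr=39, set curr.next=prev(37) | reversed so far: 39 -> 37 -> 40 -> 27

39 -> 37 -> 40 -> 27 -> None


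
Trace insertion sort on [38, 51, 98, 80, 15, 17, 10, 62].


Initial: [38, 51, 98, 80, 15, 17, 10, 62]
Insert 51: [38, 51, 98, 80, 15, 17, 10, 62]
Insert 98: [38, 51, 98, 80, 15, 17, 10, 62]
Insert 80: [38, 51, 80, 98, 15, 17, 10, 62]
Insert 15: [15, 38, 51, 80, 98, 17, 10, 62]
Insert 17: [15, 17, 38, 51, 80, 98, 10, 62]
Insert 10: [10, 15, 17, 38, 51, 80, 98, 62]
Insert 62: [10, 15, 17, 38, 51, 62, 80, 98]

Sorted: [10, 15, 17, 38, 51, 62, 80, 98]


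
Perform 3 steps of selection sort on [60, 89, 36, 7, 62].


Initial: [60, 89, 36, 7, 62]
Step 1: min=7 at 3
  Swap: [7, 89, 36, 60, 62]
Step 2: min=36 at 2
  Swap: [7, 36, 89, 60, 62]
Step 3: min=60 at 3
  Swap: [7, 36, 60, 89, 62]

After 3 steps: [7, 36, 60, 89, 62]
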